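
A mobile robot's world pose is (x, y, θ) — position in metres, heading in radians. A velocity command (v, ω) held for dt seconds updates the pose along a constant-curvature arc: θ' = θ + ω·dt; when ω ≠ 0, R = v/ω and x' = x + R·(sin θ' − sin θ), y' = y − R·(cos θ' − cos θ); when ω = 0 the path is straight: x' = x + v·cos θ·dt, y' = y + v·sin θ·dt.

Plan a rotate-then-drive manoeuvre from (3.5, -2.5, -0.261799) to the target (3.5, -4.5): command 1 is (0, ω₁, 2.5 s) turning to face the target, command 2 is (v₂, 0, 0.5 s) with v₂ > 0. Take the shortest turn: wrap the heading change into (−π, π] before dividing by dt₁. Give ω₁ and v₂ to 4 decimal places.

heading to target = atan2(-4.5−-2.5, 3.5−3.5) = -1.5708
Δθ = wrap(-1.5708 − -0.2618) = -1.3090; ω₁ = Δθ/dt₁ = -0.5236
distance = √((3.5−3.5)² + (-4.5−-2.5)²) = 2.0000; v₂ = distance/dt₂ = 4.0000

ω₁ = -0.5236, v₂ = 4.0000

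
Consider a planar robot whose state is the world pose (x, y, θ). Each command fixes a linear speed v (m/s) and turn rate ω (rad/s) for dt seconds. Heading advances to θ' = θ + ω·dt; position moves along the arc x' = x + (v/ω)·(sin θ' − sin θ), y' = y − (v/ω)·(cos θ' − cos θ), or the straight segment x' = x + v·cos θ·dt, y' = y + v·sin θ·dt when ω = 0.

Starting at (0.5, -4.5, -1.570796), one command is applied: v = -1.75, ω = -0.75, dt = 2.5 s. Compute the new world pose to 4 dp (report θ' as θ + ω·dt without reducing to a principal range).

(3.5322, -2.2738, -3.4458)

θ' = -1.5708 + -0.75·2.5 = -3.4458
R = v/ω = -1.75/-0.75 = 2.3333
x' = 0.5 + 2.3333·(sin -3.4458 − sin -1.5708) = 3.5322
y' = -4.5 − 2.3333·(cos -3.4458 − cos -1.5708) = -2.2738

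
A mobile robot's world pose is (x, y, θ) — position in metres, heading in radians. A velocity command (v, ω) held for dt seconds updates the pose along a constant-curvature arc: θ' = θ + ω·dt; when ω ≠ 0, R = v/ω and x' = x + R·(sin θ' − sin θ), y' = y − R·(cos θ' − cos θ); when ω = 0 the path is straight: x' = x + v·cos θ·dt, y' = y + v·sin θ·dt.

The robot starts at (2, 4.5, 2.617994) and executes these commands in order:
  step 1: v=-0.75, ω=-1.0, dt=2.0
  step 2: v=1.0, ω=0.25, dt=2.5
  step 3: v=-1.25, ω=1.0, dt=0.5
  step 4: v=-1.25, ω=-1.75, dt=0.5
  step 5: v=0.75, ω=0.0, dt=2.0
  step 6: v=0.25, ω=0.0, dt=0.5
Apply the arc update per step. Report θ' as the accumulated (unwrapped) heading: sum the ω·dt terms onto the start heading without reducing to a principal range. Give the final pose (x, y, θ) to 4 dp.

step 1: θ'=0.6180 (R=0.7500) → pose (2.0596, 3.2392, 0.6180)
step 2: θ'=1.2430 (R=4.0000) → pose (3.5290, 5.2115, 1.2430)
step 3: θ'=1.7430 (R=-1.2500) → pose (3.4809, 4.5949, 1.7430)
step 4: θ'=0.8680 (R=0.7143) → pose (3.3222, 4.0108, 0.8680)
step 5: θ'=0.8680 (straight) → pose (4.2917, 5.1554, 0.8680)
step 6: θ'=0.8680 (straight) → pose (4.3725, 5.2507, 0.8680)

(4.3725, 5.2507, 0.8680)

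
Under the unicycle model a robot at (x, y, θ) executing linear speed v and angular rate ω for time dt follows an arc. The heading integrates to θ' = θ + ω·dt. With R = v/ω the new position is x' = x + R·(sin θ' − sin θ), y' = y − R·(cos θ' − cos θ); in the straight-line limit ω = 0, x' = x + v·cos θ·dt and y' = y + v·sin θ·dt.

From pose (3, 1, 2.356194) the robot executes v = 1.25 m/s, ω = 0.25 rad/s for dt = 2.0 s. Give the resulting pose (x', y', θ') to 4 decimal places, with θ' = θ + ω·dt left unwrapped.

θ' = 2.3562 + 0.25·2.0 = 2.8562
R = v/ω = 1.25/0.25 = 5.0000
x' = 3 + 5.0000·(sin 2.8562 − sin 2.3562) = 0.8722
y' = 1 − 5.0000·(cos 2.8562 − cos 2.3562) = 2.2622

(0.8722, 2.2622, 2.8562)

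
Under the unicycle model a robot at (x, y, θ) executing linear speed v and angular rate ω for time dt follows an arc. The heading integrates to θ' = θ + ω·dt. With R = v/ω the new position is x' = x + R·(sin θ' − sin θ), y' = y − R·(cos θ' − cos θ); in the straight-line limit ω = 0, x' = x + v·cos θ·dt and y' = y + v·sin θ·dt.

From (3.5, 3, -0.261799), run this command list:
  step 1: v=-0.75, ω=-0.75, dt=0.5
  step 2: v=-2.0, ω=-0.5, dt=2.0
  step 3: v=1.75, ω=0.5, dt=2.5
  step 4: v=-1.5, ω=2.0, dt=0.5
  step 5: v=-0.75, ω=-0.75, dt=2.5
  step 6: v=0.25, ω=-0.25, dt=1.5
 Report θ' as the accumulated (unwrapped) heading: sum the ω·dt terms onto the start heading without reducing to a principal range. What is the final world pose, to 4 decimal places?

(1.5260, 3.2319, -1.6368)

step 1: θ'=-0.6368 (R=1.0000) → pose (3.1642, 3.1619, -0.6368)
step 2: θ'=-1.6368 (R=4.0000) → pose (1.5514, 6.6418, -1.6368)
step 3: θ'=-0.3868 (R=3.5000) → pose (3.7235, 3.1695, -0.3868)
step 4: θ'=0.6132 (R=-0.7500) → pose (3.0090, 3.0883, 0.6132)
step 5: θ'=-1.2618 (R=1.0000) → pose (1.4808, 3.6020, -1.2618)
step 6: θ'=-1.6368 (R=-1.0000) → pose (1.5260, 3.2319, -1.6368)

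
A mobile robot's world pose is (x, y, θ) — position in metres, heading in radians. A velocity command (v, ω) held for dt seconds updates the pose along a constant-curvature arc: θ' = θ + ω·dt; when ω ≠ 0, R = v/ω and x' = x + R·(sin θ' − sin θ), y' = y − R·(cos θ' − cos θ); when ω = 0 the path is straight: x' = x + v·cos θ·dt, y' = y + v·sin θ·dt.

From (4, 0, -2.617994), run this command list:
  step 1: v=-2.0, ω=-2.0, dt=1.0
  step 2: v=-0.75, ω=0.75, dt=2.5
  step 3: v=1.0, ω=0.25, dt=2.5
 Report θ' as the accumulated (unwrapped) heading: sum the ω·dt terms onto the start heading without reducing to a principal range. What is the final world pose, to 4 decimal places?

step 1: θ'=-4.6180 (R=1.0000) → pose (5.4955, -0.7718, -4.6180)
step 2: θ'=-2.7430 (R=-1.0000) → pose (6.8792, -1.5991, -2.7430)
step 3: θ'=-2.1180 (R=4.0000) → pose (5.0158, -3.2044, -2.1180)

(5.0158, -3.2044, -2.1180)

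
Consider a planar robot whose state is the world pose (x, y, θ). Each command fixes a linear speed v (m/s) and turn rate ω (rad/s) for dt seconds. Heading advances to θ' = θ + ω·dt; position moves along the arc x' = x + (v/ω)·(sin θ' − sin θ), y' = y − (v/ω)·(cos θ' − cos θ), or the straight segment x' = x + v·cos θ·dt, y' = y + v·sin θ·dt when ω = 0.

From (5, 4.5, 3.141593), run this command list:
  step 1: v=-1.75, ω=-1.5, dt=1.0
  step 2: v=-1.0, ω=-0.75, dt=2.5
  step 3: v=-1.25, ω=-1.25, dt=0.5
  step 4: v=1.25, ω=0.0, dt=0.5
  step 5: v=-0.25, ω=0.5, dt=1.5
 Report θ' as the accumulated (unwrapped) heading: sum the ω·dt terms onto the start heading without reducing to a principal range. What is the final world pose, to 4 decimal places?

(4.0841, 2.0408, -0.1084)

step 1: θ'=1.6416 (R=1.1667) → pose (6.1637, 3.4159, 1.6416)
step 2: θ'=-0.2334 (R=1.3333) → pose (4.5254, 2.0244, -0.2334)
step 3: θ'=-0.8584 (R=1.0000) → pose (3.9999, 2.3436, -0.8584)
step 4: θ'=-0.8584 (straight) → pose (4.4084, 1.8706, -0.8584)
step 5: θ'=-0.1084 (R=-0.5000) → pose (4.0841, 2.0408, -0.1084)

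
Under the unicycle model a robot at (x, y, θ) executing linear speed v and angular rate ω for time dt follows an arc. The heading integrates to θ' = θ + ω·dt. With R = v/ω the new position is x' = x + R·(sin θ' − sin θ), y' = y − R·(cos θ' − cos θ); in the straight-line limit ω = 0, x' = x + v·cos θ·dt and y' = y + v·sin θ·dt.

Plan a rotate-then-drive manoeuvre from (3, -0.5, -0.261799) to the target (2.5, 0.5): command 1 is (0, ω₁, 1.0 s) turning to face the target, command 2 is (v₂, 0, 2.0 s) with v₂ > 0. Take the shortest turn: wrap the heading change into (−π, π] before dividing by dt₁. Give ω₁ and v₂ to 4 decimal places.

ω₁ = 2.2962, v₂ = 0.5590

heading to target = atan2(0.5−-0.5, 2.5−3) = 2.0344
Δθ = wrap(2.0344 − -0.2618) = 2.2962; ω₁ = Δθ/dt₁ = 2.2962
distance = √((2.5−3)² + (0.5−-0.5)²) = 1.1180; v₂ = distance/dt₂ = 0.5590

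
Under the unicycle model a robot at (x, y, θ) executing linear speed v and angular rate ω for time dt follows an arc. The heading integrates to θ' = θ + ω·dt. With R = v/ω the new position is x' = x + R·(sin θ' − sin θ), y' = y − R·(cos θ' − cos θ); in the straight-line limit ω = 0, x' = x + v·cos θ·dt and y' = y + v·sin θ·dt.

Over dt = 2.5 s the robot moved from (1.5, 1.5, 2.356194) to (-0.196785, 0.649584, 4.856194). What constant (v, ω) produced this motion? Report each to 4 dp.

v = 1.0000, ω = 1.0000

Δθ = 4.856194 − 2.356194 = 2.500000
ω = Δθ/dt = 2.500000/2.5 = 1.0000
R = Δx/(sin θ' − sin θ) = 1.0000
v = R·ω = 1.0000·1.0000 = 1.0000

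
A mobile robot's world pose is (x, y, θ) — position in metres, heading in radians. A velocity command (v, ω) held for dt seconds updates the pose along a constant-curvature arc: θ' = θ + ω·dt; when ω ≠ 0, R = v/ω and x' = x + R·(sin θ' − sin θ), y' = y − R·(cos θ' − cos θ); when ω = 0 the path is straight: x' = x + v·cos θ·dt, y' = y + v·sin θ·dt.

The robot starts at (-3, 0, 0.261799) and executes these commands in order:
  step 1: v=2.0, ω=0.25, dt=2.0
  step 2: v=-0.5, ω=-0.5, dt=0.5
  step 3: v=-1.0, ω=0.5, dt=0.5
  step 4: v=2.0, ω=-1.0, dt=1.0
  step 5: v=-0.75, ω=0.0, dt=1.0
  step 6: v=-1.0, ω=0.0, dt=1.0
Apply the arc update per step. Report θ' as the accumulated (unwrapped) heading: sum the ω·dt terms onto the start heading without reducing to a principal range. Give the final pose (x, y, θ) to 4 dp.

(0.0016, 2.4031, -0.2382)

step 1: θ'=0.7618 (R=8.0000) → pose (0.4512, 1.9386, 0.7618)
step 2: θ'=0.5118 (R=1.0000) → pose (0.2508, 1.7904, 0.5118)
step 3: θ'=0.7618 (R=-2.0000) → pose (-0.1502, 1.4938, 0.7618)
step 4: θ'=-0.2382 (R=-2.0000) → pose (1.7022, 1.9902, -0.2382)
step 5: θ'=-0.2382 (straight) → pose (0.9733, 2.1671, -0.2382)
step 6: θ'=-0.2382 (straight) → pose (0.0016, 2.4031, -0.2382)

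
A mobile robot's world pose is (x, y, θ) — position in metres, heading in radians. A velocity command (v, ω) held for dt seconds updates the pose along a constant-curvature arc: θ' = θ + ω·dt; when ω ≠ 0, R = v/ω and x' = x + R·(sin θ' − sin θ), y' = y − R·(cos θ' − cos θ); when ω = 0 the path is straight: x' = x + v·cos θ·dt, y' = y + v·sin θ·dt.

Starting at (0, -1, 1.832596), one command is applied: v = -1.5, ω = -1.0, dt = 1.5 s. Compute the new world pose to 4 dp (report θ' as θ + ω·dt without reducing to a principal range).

(-0.9591, -2.8060, 0.3326)

θ' = 1.8326 + -1.0·1.5 = 0.3326
R = v/ω = -1.5/-1.0 = 1.5000
x' = 0 + 1.5000·(sin 0.3326 − sin 1.8326) = -0.9591
y' = -1 − 1.5000·(cos 0.3326 − cos 1.8326) = -2.8060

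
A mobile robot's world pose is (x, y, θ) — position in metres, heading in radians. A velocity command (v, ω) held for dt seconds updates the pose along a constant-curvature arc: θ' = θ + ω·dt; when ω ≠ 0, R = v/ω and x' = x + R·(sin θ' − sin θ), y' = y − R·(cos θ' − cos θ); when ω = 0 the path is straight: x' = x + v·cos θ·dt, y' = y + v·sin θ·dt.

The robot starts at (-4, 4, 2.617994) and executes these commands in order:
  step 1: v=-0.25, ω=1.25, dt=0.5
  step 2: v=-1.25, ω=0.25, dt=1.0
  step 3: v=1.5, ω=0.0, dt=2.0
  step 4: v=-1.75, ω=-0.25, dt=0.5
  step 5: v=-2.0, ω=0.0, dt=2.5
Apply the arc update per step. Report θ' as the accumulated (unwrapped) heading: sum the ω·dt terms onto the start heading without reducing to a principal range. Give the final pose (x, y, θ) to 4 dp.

(0.2291, 4.5929, 3.3680)

step 1: θ'=3.2430 (R=-0.2000) → pose (-3.8798, 3.9742, 3.2430)
step 2: θ'=3.4930 (R=-5.0000) → pose (-2.6648, 4.2541, 3.4930)
step 3: θ'=3.4930 (straight) → pose (-5.4815, 3.2215, 3.4930)
step 4: θ'=3.3680 (R=7.0000) → pose (-4.6433, 3.4706, 3.3680)
step 5: θ'=3.3680 (straight) → pose (0.2291, 4.5929, 3.3680)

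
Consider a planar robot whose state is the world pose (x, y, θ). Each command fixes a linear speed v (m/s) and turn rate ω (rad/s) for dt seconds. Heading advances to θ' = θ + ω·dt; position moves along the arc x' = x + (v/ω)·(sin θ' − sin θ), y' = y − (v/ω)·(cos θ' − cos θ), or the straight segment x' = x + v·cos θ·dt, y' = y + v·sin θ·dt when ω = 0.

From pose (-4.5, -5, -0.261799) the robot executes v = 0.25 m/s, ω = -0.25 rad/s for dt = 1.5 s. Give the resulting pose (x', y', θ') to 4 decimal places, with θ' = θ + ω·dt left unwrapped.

θ' = -0.2618 + -0.25·1.5 = -0.6368
R = v/ω = 0.25/-0.25 = -1.0000
x' = -4.5 + -1.0000·(sin -0.6368 − sin -0.2618) = -4.1642
y' = -5 − -1.0000·(cos -0.6368 − cos -0.2618) = -5.1619

(-4.1642, -5.1619, -0.6368)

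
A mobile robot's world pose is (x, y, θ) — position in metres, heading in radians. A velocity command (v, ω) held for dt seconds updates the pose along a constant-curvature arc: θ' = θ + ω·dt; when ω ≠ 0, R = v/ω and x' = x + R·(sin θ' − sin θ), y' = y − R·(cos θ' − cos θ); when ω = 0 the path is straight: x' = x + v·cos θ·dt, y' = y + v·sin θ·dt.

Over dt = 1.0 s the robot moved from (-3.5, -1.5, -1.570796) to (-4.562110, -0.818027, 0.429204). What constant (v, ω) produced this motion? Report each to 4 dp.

Δθ = 0.429204 − -1.570796 = 2.000000
ω = Δθ/dt = 2.000000/1.0 = 2.0000
R = Δx/(sin θ' − sin θ) = -0.7500
v = R·ω = -0.7500·2.0000 = -1.5000

v = -1.5000, ω = 2.0000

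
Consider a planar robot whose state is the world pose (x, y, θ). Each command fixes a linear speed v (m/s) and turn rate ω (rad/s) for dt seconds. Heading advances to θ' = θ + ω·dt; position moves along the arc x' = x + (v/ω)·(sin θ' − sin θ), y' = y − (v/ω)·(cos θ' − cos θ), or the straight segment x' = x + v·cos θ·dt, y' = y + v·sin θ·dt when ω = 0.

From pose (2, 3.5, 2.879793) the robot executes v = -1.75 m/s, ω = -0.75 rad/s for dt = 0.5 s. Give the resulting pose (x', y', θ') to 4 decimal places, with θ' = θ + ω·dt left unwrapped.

(2.7835, 3.1222, 2.5048)

θ' = 2.8798 + -0.75·0.5 = 2.5048
R = v/ω = -1.75/-0.75 = 2.3333
x' = 2 + 2.3333·(sin 2.5048 − sin 2.8798) = 2.7835
y' = 3.5 − 2.3333·(cos 2.5048 − cos 2.8798) = 3.1222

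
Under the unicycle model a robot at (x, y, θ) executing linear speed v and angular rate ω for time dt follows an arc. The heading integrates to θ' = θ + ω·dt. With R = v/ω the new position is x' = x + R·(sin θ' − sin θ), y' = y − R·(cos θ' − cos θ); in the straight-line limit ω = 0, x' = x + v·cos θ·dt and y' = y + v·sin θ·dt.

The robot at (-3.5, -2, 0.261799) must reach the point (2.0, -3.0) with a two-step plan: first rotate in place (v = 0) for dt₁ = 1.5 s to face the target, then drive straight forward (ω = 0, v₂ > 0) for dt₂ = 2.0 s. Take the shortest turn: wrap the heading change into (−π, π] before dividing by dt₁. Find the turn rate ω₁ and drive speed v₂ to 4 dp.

ω₁ = -0.2944, v₂ = 2.7951

heading to target = atan2(-3−-2, 2−-3.5) = -0.1799
Δθ = wrap(-0.1799 − 0.2618) = -0.4417; ω₁ = Δθ/dt₁ = -0.2944
distance = √((2−-3.5)² + (-3−-2)²) = 5.5902; v₂ = distance/dt₂ = 2.7951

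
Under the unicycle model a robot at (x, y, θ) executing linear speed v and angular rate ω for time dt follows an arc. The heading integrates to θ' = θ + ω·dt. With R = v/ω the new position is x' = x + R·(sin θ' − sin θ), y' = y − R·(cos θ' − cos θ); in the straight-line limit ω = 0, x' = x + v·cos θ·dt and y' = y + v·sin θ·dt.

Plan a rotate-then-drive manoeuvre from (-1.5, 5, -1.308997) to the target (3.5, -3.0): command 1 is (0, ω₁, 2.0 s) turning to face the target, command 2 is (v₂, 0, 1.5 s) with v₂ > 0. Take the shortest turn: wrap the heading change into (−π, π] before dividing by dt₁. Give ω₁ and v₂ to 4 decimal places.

heading to target = atan2(-3−5, 3.5−-1.5) = -1.0122
Δθ = wrap(-1.0122 − -1.3090) = 0.2968; ω₁ = Δθ/dt₁ = 0.1484
distance = √((3.5−-1.5)² + (-3−5)²) = 9.4340; v₂ = distance/dt₂ = 6.2893

ω₁ = 0.1484, v₂ = 6.2893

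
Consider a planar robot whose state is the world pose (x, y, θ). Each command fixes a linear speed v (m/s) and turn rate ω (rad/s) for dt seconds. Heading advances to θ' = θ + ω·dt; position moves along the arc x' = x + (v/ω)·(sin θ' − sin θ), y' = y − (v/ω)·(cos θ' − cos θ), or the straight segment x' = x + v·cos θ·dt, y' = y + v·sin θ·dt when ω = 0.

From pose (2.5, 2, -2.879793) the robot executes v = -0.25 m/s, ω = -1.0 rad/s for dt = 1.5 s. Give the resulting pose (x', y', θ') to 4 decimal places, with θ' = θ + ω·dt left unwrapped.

(2.8010, 1.8401, -4.3798)

θ' = -2.8798 + -1.0·1.5 = -4.3798
R = v/ω = -0.25/-1.0 = 0.2500
x' = 2.5 + 0.2500·(sin -4.3798 − sin -2.8798) = 2.8010
y' = 2 − 0.2500·(cos -4.3798 − cos -2.8798) = 1.8401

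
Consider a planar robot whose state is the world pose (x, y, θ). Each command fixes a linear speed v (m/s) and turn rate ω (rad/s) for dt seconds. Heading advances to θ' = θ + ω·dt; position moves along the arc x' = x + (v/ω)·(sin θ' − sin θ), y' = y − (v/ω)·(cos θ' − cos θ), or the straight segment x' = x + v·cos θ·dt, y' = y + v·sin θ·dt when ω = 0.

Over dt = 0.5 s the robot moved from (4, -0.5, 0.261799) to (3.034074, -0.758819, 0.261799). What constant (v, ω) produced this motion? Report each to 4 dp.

Δθ = 0.261799 − 0.261799 = 0.000000
ω = Δθ/dt = 0.000000/0.5 = 0.0000
ω = 0 → v = (Δx·cos θ + Δy·sin θ)/dt = -2.0000

v = -2.0000, ω = 0.0000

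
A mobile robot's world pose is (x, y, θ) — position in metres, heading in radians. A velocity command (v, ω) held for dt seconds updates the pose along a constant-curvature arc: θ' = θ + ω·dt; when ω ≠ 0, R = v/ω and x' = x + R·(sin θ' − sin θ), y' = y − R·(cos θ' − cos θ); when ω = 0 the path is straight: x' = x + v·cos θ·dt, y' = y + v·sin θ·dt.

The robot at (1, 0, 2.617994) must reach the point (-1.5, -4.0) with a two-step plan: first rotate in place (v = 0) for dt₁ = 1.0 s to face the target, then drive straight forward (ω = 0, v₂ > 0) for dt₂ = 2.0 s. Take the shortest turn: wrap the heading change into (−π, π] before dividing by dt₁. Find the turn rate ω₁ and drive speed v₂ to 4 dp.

heading to target = atan2(-4−0, -1.5−1) = -2.1294
Δθ = wrap(-2.1294 − 2.6180) = 1.5358; ω₁ = Δθ/dt₁ = 1.5358
distance = √((-1.5−1)² + (-4−0)²) = 4.7170; v₂ = distance/dt₂ = 2.3585

ω₁ = 1.5358, v₂ = 2.3585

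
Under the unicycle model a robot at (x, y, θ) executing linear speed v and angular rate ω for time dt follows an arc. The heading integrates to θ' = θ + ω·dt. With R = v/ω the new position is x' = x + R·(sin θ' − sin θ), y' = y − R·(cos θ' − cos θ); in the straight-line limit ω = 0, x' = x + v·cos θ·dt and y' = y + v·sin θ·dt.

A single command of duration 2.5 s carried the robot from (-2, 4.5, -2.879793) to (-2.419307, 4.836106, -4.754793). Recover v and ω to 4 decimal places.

v = 0.2500, ω = -0.7500

Δθ = -4.754793 − -2.879793 = -1.875000
ω = Δθ/dt = -1.875000/2.5 = -0.7500
R = Δx/(sin θ' − sin θ) = -0.3333
v = R·ω = -0.3333·-0.7500 = 0.2500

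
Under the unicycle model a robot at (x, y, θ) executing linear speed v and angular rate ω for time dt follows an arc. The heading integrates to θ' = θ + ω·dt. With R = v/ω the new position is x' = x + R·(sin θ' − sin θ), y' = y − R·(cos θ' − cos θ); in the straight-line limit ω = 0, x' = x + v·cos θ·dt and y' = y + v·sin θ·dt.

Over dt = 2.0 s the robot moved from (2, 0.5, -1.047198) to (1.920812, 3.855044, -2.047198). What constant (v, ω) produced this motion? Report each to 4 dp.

Δθ = -2.047198 − -1.047198 = -1.000000
ω = Δθ/dt = -1.000000/2.0 = -0.5000
R = −Δy/(cos θ' − cos θ) = 3.5000
v = R·ω = 3.5000·-0.5000 = -1.7500

v = -1.7500, ω = -0.5000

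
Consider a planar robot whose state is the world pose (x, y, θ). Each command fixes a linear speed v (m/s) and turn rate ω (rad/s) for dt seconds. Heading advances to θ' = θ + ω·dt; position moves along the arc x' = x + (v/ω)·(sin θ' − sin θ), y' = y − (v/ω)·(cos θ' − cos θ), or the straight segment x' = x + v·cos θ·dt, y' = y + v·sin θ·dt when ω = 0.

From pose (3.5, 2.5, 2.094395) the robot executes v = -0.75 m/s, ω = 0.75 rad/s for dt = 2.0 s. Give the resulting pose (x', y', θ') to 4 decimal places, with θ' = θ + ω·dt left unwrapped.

(4.8035, 2.1008, 3.5944)

θ' = 2.0944 + 0.75·2.0 = 3.5944
R = v/ω = -0.75/0.75 = -1.0000
x' = 3.5 + -1.0000·(sin 3.5944 − sin 2.0944) = 4.8035
y' = 2.5 − -1.0000·(cos 3.5944 − cos 2.0944) = 2.1008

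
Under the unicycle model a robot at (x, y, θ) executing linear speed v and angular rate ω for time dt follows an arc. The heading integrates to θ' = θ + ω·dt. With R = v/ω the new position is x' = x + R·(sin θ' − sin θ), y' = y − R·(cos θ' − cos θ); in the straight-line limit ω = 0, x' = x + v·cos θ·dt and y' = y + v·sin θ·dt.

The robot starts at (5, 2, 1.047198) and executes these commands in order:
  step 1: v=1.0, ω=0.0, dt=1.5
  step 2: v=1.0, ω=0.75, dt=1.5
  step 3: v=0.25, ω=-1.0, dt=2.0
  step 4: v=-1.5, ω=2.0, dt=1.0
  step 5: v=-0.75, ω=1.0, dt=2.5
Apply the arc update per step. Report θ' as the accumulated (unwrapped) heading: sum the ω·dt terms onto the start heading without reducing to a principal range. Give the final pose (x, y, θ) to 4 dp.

(6.7359, 4.3388, 4.6722)

step 1: θ'=1.0472 (straight) → pose (5.7500, 3.2990, 1.0472)
step 2: θ'=2.1722 (R=1.3333) → pose (5.6947, 4.7201, 2.1722)
step 3: θ'=0.1722 (R=-0.2500) → pose (5.8580, 5.1079, 0.1722)
step 4: θ'=2.1722 (R=-0.7500) → pose (5.3681, 3.9446, 2.1722)
step 5: θ'=4.6722 (R=-0.7500) → pose (6.7359, 4.3388, 4.6722)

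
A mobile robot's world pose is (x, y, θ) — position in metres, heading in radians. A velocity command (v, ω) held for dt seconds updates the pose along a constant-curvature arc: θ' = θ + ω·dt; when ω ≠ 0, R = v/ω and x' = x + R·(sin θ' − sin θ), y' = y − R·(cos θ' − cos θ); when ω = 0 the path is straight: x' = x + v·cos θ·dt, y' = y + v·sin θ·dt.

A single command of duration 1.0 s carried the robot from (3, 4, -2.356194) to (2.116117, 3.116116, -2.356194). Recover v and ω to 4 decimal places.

v = 1.2500, ω = 0.0000

Δθ = -2.356194 − -2.356194 = 0.000000
ω = Δθ/dt = 0.000000/1.0 = 0.0000
ω = 0 → v = (Δx·cos θ + Δy·sin θ)/dt = 1.2500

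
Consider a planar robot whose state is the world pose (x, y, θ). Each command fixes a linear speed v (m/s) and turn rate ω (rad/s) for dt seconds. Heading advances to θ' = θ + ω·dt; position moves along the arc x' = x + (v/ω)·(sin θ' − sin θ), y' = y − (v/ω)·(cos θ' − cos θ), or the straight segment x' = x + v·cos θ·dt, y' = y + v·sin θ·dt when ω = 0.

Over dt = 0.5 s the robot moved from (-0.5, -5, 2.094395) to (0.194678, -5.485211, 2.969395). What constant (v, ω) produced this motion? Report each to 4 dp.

Δθ = 2.969395 − 2.094395 = 0.875000
ω = Δθ/dt = 0.875000/0.5 = 1.7500
R = Δx/(sin θ' − sin θ) = -1.0000
v = R·ω = -1.0000·1.7500 = -1.7500

v = -1.7500, ω = 1.7500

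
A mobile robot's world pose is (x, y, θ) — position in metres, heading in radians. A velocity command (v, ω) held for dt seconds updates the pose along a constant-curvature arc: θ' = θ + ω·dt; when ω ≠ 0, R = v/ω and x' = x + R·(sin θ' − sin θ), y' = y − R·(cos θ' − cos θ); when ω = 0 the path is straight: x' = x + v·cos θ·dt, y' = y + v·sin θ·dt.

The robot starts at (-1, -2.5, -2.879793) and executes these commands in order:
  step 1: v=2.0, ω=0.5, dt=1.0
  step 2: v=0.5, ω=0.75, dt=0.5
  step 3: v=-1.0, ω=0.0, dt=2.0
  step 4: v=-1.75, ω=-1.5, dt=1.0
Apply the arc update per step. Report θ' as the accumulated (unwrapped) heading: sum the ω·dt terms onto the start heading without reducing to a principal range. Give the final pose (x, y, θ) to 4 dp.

(-0.5563, -1.2568, -3.5048)

step 1: θ'=-2.3798 (R=4.0000) → pose (-2.7256, -3.4693, -2.3798)
step 2: θ'=-2.0048 (R=0.6667) → pose (-2.8703, -3.6714, -2.0048)
step 3: θ'=-2.0048 (straight) → pose (-2.0293, -1.8568, -2.0048)
step 4: θ'=-3.5048 (R=1.1667) → pose (-0.5563, -1.2568, -3.5048)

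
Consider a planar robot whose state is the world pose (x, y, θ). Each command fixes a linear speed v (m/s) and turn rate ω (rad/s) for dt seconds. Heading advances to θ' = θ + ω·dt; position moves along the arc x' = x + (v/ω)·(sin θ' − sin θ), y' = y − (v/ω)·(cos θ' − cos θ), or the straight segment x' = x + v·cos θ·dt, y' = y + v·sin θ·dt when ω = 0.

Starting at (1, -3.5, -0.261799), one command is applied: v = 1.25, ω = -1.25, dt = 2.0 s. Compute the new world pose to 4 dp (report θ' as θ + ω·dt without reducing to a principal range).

θ' = -0.2618 + -1.25·2.0 = -2.7618
R = v/ω = 1.25/-1.25 = -1.0000
x' = 1 + -1.0000·(sin -2.7618 − sin -0.2618) = 1.1119
y' = -3.5 − -1.0000·(cos -2.7618 − cos -0.2618) = -5.3947

(1.1119, -5.3947, -2.7618)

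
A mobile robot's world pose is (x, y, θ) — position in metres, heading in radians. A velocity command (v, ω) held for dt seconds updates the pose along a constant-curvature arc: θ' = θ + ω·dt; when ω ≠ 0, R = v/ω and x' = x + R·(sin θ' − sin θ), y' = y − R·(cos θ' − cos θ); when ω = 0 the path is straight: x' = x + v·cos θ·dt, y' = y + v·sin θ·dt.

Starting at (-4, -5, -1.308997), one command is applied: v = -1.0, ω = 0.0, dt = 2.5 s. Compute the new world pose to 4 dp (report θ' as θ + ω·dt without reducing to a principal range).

(-4.6470, -2.5852, -1.3090)

θ' = -1.3090 + 0.0·2.5 = -1.3090
ω = 0 → straight: x' = -4 + -1.0·cos(-1.3090)·2.5 = -4.6470
y' = -5 + -1.0·sin(-1.3090)·2.5 = -2.5852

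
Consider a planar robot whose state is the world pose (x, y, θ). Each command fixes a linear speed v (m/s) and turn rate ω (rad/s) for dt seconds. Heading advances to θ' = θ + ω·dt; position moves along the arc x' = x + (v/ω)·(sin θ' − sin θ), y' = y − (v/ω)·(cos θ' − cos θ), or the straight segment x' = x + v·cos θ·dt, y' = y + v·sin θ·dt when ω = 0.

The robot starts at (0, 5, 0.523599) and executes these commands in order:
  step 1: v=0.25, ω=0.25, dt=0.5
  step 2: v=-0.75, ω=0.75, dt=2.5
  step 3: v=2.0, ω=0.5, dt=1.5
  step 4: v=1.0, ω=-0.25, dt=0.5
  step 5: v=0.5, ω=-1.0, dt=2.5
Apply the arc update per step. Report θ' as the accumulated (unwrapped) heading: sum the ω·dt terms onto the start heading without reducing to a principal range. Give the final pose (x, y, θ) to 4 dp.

step 1: θ'=0.6486 (R=1.0000) → pose (0.1041, 5.0691, 0.6486)
step 2: θ'=2.5236 (R=-1.0000) → pose (0.1287, 3.4571, 2.5236)
step 3: θ'=3.2736 (R=4.0000) → pose (-2.7154, 4.1621, 3.2736)
step 4: θ'=3.1486 (R=-4.0000) → pose (-3.2138, 4.1274, 3.1486)
step 5: θ'=0.6486 (R=-0.5000) → pose (-3.5194, 5.0259, 0.6486)

(-3.5194, 5.0259, 0.6486)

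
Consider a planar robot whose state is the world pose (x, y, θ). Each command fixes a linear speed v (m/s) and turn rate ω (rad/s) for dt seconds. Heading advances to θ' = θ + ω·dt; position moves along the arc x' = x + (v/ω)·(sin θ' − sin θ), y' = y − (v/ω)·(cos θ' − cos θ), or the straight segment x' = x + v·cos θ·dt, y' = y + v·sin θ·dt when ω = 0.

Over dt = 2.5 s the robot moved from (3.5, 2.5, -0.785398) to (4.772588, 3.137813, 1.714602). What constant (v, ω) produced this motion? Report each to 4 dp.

v = 0.7500, ω = 1.0000

Δθ = 1.714602 − -0.785398 = 2.500000
ω = Δθ/dt = 2.500000/2.5 = 1.0000
R = Δx/(sin θ' − sin θ) = 0.7500
v = R·ω = 0.7500·1.0000 = 0.7500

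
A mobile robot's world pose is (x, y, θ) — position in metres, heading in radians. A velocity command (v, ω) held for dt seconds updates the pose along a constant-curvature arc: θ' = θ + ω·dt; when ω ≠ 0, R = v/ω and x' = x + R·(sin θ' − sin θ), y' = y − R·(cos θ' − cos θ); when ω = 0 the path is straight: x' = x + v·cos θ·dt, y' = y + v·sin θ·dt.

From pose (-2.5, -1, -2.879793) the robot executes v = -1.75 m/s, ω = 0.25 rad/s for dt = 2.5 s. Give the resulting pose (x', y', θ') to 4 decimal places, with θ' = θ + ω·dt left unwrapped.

(1.1136, 1.3382, -2.2548)

θ' = -2.8798 + 0.25·2.5 = -2.2548
R = v/ω = -1.75/0.25 = -7.0000
x' = -2.5 + -7.0000·(sin -2.2548 − sin -2.8798) = 1.1136
y' = -1 − -7.0000·(cos -2.2548 − cos -2.8798) = 1.3382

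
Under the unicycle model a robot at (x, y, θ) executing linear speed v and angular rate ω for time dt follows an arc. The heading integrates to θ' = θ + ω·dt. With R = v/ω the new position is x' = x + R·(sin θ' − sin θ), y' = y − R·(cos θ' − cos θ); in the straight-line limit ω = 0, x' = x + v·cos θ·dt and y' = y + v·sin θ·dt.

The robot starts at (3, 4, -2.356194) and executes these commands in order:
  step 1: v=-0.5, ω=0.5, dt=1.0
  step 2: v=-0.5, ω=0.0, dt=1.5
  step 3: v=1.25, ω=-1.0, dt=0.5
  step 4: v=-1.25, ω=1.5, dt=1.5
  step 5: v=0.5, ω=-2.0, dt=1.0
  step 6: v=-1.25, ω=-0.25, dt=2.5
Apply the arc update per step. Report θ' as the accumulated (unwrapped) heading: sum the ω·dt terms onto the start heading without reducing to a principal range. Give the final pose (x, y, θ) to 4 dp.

step 1: θ'=-1.8562 (R=-1.0000) → pose (3.2524, 4.4256, -1.8562)
step 2: θ'=-1.8562 (straight) → pose (3.4636, 5.1452, -1.8562)
step 3: θ'=-2.3562 (R=-1.2500) → pose (3.1480, 4.6133, -2.3562)
step 4: θ'=-0.1062 (R=-0.8333) → pose (2.6471, 6.0312, -0.1062)
step 5: θ'=-2.1062 (R=-0.2500) → pose (2.8356, 5.6550, -2.1062)
step 6: θ'=-2.7312 (R=5.0000) → pose (5.1411, 7.6889, -2.7312)

(5.1411, 7.6889, -2.7312)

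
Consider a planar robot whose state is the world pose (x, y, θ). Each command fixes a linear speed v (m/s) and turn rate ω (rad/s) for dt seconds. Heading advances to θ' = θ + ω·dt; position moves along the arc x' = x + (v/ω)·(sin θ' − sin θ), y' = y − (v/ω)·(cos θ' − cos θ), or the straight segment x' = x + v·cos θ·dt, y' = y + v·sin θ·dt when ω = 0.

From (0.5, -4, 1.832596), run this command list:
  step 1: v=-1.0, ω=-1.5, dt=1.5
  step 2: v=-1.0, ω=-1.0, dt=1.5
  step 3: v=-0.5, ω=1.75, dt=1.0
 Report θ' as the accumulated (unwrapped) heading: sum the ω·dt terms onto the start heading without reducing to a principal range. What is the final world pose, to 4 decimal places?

(-1.1705, -3.1493, -0.1674)

step 1: θ'=-0.4174 (R=0.6667) → pose (-0.4142, -4.7820, -0.4174)
step 2: θ'=-1.9174 (R=1.0000) → pose (-0.9494, -3.5281, -1.9174)
step 3: θ'=-0.1674 (R=-0.2857) → pose (-1.1705, -3.1493, -0.1674)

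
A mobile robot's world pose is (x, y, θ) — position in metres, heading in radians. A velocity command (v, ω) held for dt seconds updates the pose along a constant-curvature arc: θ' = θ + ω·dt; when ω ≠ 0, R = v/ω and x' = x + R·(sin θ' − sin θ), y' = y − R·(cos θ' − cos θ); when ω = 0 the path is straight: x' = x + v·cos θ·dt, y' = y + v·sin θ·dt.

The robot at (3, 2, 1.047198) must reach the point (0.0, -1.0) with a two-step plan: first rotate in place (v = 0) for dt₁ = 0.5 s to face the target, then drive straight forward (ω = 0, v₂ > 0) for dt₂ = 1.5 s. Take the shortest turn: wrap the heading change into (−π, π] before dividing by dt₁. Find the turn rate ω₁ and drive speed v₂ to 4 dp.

ω₁ = 5.7596, v₂ = 2.8284

heading to target = atan2(-1−2, 0−3) = -2.3562
Δθ = wrap(-2.3562 − 1.0472) = 2.8798; ω₁ = Δθ/dt₁ = 5.7596
distance = √((0−3)² + (-1−2)²) = 4.2426; v₂ = distance/dt₂ = 2.8284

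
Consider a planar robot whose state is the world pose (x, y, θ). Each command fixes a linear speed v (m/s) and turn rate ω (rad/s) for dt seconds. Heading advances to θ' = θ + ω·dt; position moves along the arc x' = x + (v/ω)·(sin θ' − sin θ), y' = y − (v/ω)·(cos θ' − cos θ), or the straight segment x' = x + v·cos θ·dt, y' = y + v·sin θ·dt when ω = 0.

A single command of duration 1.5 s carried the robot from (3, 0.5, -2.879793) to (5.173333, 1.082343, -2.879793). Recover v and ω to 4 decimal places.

v = -1.5000, ω = 0.0000

Δθ = -2.879793 − -2.879793 = 0.000000
ω = Δθ/dt = 0.000000/1.5 = 0.0000
ω = 0 → v = (Δx·cos θ + Δy·sin θ)/dt = -1.5000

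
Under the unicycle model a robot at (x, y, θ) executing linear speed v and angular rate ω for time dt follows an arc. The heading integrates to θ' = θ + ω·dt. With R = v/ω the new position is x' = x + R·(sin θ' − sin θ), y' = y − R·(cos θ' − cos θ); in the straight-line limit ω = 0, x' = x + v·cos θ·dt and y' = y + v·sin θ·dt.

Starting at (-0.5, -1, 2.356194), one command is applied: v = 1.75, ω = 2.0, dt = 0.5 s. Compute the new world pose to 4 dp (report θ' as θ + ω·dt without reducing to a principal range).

θ' = 2.3562 + 2.0·0.5 = 3.3562
R = v/ω = 1.75/2.0 = 0.8750
x' = -0.5 + 0.8750·(sin 3.3562 − sin 2.3562) = -1.3051
y' = -1 − 0.8750·(cos 3.3562 − cos 2.3562) = -0.7638

(-1.3051, -0.7638, 3.3562)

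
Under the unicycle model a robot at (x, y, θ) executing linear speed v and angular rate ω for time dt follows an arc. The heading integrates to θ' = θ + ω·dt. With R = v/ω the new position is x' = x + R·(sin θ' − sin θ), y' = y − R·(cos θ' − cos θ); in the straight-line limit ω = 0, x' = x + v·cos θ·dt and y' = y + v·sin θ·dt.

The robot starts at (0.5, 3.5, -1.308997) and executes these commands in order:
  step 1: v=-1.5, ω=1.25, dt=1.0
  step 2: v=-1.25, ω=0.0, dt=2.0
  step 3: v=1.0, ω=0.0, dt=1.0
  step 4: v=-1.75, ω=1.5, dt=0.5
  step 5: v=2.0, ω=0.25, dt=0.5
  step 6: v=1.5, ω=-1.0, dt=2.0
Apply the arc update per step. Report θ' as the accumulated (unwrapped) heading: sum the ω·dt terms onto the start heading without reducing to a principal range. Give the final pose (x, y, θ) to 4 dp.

(0.3126, 4.4321, -1.1840)

step 1: θ'=-0.0590 (R=-1.2000) → pose (-0.5884, 4.3873, -0.0590)
step 2: θ'=-0.0590 (straight) → pose (-3.0840, 4.5347, -0.0590)
step 3: θ'=-0.0590 (straight) → pose (-2.0857, 4.4758, -0.0590)
step 4: θ'=0.6910 (R=-1.1667) → pose (-2.8981, 4.2102, 0.6910)
step 5: θ'=0.8160 (R=8.0000) → pose (-2.1692, 4.8939, 0.8160)
step 6: θ'=-1.1840 (R=-1.5000) → pose (0.3126, 4.4321, -1.1840)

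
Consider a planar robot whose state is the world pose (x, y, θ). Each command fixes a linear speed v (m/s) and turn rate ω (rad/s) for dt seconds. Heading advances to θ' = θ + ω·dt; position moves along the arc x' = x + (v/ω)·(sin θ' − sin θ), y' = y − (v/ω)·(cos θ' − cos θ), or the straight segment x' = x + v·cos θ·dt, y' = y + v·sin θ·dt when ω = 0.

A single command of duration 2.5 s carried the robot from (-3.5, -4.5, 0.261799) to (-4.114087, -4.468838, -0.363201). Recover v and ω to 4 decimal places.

v = -0.2500, ω = -0.2500

Δθ = -0.363201 − 0.261799 = -0.625000
ω = Δθ/dt = -0.625000/2.5 = -0.2500
R = Δx/(sin θ' − sin θ) = 1.0000
v = R·ω = 1.0000·-0.2500 = -0.2500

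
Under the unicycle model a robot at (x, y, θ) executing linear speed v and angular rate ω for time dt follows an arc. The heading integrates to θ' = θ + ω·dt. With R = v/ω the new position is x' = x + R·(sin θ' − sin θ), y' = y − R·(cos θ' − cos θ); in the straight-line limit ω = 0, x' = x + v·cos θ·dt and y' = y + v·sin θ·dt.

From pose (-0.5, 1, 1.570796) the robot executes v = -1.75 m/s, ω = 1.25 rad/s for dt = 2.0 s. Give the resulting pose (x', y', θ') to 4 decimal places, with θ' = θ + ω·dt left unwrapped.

θ' = 1.5708 + 1.25·2.0 = 4.0708
R = v/ω = -1.75/1.25 = -1.4000
x' = -0.5 + -1.4000·(sin 4.0708 − sin 1.5708) = 2.0216
y' = 1 − -1.4000·(cos 4.0708 − cos 1.5708) = 0.1621

(2.0216, 0.1621, 4.0708)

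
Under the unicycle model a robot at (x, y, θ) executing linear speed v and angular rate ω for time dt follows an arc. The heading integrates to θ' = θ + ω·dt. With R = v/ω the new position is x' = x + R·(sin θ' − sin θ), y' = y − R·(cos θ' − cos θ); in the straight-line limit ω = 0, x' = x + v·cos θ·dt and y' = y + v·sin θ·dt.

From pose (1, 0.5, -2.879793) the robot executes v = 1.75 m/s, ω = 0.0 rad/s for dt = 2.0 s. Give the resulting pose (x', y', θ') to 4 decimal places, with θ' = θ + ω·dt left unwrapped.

(-2.3807, -0.4059, -2.8798)

θ' = -2.8798 + 0.0·2.0 = -2.8798
ω = 0 → straight: x' = 1 + 1.75·cos(-2.8798)·2.0 = -2.3807
y' = 0.5 + 1.75·sin(-2.8798)·2.0 = -0.4059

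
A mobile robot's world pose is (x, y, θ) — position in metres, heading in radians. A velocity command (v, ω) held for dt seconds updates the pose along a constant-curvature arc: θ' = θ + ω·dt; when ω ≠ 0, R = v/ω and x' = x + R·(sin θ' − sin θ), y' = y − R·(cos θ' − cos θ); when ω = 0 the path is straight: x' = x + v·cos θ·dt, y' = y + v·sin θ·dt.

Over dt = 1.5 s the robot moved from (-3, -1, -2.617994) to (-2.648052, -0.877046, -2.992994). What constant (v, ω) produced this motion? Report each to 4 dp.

Δθ = -2.992994 − -2.617994 = -0.375000
ω = Δθ/dt = -0.375000/1.5 = -0.2500
R = Δx/(sin θ' − sin θ) = 1.0000
v = R·ω = 1.0000·-0.2500 = -0.2500

v = -0.2500, ω = -0.2500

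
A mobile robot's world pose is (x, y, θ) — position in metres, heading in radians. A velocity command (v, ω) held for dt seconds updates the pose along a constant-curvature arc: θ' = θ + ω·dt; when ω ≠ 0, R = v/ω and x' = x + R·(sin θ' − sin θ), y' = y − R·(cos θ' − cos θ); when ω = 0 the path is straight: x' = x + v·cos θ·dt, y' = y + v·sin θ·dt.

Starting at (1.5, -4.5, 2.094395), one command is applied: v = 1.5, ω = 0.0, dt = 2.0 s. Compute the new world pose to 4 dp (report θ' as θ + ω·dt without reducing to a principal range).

(0.0000, -1.9019, 2.0944)

θ' = 2.0944 + 0.0·2.0 = 2.0944
ω = 0 → straight: x' = 1.5 + 1.5·cos(2.0944)·2.0 = 0.0000
y' = -4.5 + 1.5·sin(2.0944)·2.0 = -1.9019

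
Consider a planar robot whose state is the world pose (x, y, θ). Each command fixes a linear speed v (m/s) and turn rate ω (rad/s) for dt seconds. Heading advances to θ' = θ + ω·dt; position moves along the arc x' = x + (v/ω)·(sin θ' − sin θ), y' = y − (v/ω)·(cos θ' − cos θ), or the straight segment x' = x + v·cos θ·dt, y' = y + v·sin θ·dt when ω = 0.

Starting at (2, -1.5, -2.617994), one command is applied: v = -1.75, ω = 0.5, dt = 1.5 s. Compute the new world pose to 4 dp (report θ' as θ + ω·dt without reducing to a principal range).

(3.5966, 0.5061, -1.8680)

θ' = -2.6180 + 0.5·1.5 = -1.8680
R = v/ω = -1.75/0.5 = -3.5000
x' = 2 + -3.5000·(sin -1.8680 − sin -2.6180) = 3.5966
y' = -1.5 − -3.5000·(cos -1.8680 − cos -2.6180) = 0.5061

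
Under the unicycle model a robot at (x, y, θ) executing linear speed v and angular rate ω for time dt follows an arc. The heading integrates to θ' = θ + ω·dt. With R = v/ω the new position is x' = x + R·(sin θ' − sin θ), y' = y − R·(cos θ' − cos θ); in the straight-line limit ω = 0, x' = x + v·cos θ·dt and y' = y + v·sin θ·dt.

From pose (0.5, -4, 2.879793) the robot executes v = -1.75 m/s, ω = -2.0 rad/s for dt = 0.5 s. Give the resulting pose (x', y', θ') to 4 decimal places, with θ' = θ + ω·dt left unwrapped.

θ' = 2.8798 + -2.0·0.5 = 1.8798
R = v/ω = -1.75/-2.0 = 0.8750
x' = 0.5 + 0.8750·(sin 1.8798 − sin 2.8798) = 1.1071
y' = -4 − 0.8750·(cos 1.8798 − cos 2.8798) = -4.5791

(1.1071, -4.5791, 1.8798)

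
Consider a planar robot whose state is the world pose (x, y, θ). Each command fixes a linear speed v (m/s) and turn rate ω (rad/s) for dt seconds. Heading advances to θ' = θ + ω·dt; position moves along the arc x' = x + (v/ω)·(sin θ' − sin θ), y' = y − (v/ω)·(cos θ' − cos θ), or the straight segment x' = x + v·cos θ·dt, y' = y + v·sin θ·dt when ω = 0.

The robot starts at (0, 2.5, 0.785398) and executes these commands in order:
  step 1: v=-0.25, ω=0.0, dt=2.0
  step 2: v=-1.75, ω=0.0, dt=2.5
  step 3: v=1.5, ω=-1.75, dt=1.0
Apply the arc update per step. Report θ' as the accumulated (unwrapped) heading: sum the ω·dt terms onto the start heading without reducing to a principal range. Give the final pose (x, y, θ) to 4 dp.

step 1: θ'=0.7854 (straight) → pose (-0.3536, 2.1464, 0.7854)
step 2: θ'=0.7854 (straight) → pose (-3.4471, -0.9471, 0.7854)
step 3: θ'=-0.9646 (R=-0.8571) → pose (-2.1366, -1.0649, -0.9646)

(-2.1366, -1.0649, -0.9646)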